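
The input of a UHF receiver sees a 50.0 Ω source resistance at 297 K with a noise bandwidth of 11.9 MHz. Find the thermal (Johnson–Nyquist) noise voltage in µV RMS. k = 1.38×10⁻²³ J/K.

3.12 µV

V_n = √(4kTRB)
4kTRB = 4 × 1.38×10⁻²³ × 297 × 5.00×10¹ × 1.19×10⁷ = 9.75×10⁻¹² V²
V_n = √(9.75×10⁻¹²) = 3.12×10⁻⁶ V = 3.12 µV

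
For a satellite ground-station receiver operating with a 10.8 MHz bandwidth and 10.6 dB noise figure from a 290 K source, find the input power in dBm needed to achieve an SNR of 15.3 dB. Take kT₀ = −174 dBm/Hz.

−77.8 dBm

Sensitivity = −174 + 10 log₁₀(B) + NF + SNR_min
= −174 + 70.33 + 10.6 + 15.3
= −77.77 dBm → −77.8 dBm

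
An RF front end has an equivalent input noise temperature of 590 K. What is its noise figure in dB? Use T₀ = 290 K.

F = 1 + T_e/T₀ = 1 + 590/290 = 3.03448
NF = 10 log₁₀(3.03448) = 4.82 dB

4.82 dB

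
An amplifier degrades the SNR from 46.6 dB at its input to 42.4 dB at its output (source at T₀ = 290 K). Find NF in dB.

4.2 dB

NF (dB) = SNR_in(dB) − SNR_out(dB) when the source is at T₀
NF = 46.6 − 42.4 = 4.2 dB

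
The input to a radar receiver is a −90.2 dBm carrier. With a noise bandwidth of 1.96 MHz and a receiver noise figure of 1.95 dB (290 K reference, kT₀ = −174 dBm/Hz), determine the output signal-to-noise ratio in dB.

18.9 dB

Noise floor: N = −174 + 10 log₁₀(B) + NF
10 log₁₀(1.96×10⁶) = 62.92 dB
N = −174 + 62.92 + 1.95 = −109.13 dBm
SNR = P_sig − N = −90.2 − (−109.13) = 18.93 dB → 18.9 dB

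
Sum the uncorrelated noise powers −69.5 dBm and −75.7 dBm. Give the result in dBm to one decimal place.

Convert to linear, add, convert back:
P₁ = 1.12×10⁻¹⁰ W, P₂ = 2.69×10⁻¹¹ W
P_tot = 1.39×10⁻¹⁰ W → 10 log₁₀(P_tot / 10⁻³) = −68.6 dBm

−68.6 dBm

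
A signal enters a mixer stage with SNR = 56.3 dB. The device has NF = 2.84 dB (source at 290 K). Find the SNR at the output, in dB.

53.46 dB

By definition F = SNR_in/SNR_out, so in dB: SNR_out = SNR_in − NF
SNR_out = 56.3 − 2.84 = 53.46 dB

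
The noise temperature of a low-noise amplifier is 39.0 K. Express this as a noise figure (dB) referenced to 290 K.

F = 1 + T_e/T₀ = 1 + 39.0/290 = 1.13448
NF = 10 log₁₀(1.13448) = 0.548 dB

0.548 dB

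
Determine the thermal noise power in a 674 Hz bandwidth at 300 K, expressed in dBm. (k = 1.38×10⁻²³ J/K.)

−145.5 dBm

P_n = kTB = 1.38×10⁻²³ × 300 × 6.74×10² = 2.79×10⁻¹⁸ W
In dBm: 10 log₁₀(2.79×10⁻¹⁸ / 10⁻³) = −145.5 dBm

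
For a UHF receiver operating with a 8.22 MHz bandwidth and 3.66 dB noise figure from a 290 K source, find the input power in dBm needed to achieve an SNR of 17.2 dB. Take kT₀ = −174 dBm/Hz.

Sensitivity = −174 + 10 log₁₀(B) + NF + SNR_min
= −174 + 69.15 + 3.66 + 17.2
= −83.99 dBm → −84.0 dBm

−84.0 dBm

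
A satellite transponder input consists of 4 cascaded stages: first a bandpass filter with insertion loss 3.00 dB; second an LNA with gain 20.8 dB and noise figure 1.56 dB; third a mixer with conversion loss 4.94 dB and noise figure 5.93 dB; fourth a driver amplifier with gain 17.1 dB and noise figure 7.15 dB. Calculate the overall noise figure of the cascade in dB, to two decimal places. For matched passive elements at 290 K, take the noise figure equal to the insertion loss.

Convert to linear (a loss of L dB is a gain of −L dB): F_i = 10^(NF_i/10), G_i = 10^(G_i,dB/10)
  Stage 1: F_1 = 10^(3.00/10) = 1.995, G_1 = 10^(−3.00/10) = 0.5012
  Stage 2: F_2 = 10^(1.56/10) = 1.432, G_2 = 10^(20.8/10) = 120.2
  Stage 3: F_3 = 10^(5.93/10) = 3.917, G_3 = 10^(−4.94/10) = 0.3206
  Stage 4: F_4 = 10^(7.15/10) = 5.188, G_4 = 10^(17.1/10) = 51.29
Friis cascade:
  F = 1.995 + (1.432 − 1)/0.5012 + (3.917 − 1)/60.26 + (5.188 − 1)/19.32 = 3.123
NF = 10 log₁₀(3.123) = 4.95 dB

4.95 dB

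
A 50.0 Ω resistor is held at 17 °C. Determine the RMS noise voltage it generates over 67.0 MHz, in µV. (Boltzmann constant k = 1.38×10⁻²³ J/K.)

7.32 µV

T = 17 °C + 273.15 = 290.15 K
V_n = √(4kTRB)
4kTRB = 4 × 1.38×10⁻²³ × 290.15 × 5.00×10¹ × 6.70×10⁷ = 5.37×10⁻¹¹ V²
V_n = √(5.37×10⁻¹¹) = 7.32×10⁻⁶ V = 7.32 µV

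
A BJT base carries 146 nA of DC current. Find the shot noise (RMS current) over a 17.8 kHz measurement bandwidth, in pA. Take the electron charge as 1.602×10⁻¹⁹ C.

28.9 pA

I_n = √(2qI·B)
2qI·B = 2 × 1.602×10⁻¹⁹ × 1.46×10⁻⁷ × 1.78×10⁴ = 8.33×10⁻²² A²
I_n = √(8.33×10⁻²²) = 2.89×10⁻¹¹ A = 28.9 pA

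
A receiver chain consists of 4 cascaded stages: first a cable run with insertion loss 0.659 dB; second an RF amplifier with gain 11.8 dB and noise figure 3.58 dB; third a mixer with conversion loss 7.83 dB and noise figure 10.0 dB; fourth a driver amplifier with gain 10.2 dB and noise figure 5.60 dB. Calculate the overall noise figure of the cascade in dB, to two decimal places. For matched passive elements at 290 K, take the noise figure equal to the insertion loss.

Convert to linear (a loss of L dB is a gain of −L dB): F_i = 10^(NF_i/10), G_i = 10^(G_i,dB/10)
  Stage 1: F_1 = 10^(0.659/10) = 1.164, G_1 = 10^(−0.659/10) = 0.8592
  Stage 2: F_2 = 10^(3.58/10) = 2.280, G_2 = 10^(11.8/10) = 15.14
  Stage 3: F_3 = 10^(10.0/10) = 10.00, G_3 = 10^(−7.83/10) = 0.1648
  Stage 4: F_4 = 10^(5.60/10) = 3.631, G_4 = 10^(10.2/10) = 10.47
Friis cascade:
  F = 1.164 + (2.280 − 1)/0.8592 + (10.00 − 1)/13.00 + (3.631 − 1)/2.143 = 4.573
NF = 10 log₁₀(4.573) = 6.60 dB

6.60 dB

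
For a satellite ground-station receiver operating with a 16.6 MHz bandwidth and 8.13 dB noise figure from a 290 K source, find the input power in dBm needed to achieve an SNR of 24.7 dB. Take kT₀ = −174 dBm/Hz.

Sensitivity = −174 + 10 log₁₀(B) + NF + SNR_min
= −174 + 72.2 + 8.13 + 24.7
= −68.97 dBm → −69.0 dBm

−69.0 dBm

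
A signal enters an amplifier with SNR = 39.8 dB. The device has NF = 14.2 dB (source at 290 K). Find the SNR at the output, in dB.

25.6 dB

By definition F = SNR_in/SNR_out, so in dB: SNR_out = SNR_in − NF
SNR_out = 39.8 − 14.2 = 25.6 dB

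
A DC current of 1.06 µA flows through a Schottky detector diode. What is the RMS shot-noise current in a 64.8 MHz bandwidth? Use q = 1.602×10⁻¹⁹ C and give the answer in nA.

4.69 nA

I_n = √(2qI·B)
2qI·B = 2 × 1.602×10⁻¹⁹ × 1.06×10⁻⁶ × 6.48×10⁷ = 2.20×10⁻¹⁷ A²
I_n = √(2.20×10⁻¹⁷) = 4.69×10⁻⁹ A = 4.69 nA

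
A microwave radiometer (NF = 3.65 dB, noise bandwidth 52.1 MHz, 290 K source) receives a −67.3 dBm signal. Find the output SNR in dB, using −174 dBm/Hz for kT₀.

Noise floor: N = −174 + 10 log₁₀(B) + NF
10 log₁₀(5.21×10⁷) = 77.17 dB
N = −174 + 77.17 + 3.65 = −93.18 dBm
SNR = P_sig − N = −67.3 − (−93.18) = 25.88 dB → 25.9 dB

25.9 dB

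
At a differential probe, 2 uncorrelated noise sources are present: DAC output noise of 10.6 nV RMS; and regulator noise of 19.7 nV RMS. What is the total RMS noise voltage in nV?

22.4 nV

Uncorrelated sources add in power (mean-square): V_tot = √(ΣV_i²)
V_tot = √[(1.06×10⁻⁸)² + (1.97×10⁻⁸)²] = 2.24×10⁻⁸ V = 22.4 nV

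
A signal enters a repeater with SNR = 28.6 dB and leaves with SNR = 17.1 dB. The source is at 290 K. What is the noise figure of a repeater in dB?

NF (dB) = SNR_in(dB) − SNR_out(dB) when the source is at T₀
NF = 28.6 − 17.1 = 11.5 dB

11.5 dB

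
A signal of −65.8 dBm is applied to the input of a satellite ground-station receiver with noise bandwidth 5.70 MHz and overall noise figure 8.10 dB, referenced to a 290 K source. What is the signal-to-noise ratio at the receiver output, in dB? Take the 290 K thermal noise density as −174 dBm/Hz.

Noise floor: N = −174 + 10 log₁₀(B) + NF
10 log₁₀(5.70×10⁶) = 67.56 dB
N = −174 + 67.56 + 8.10 = −98.34 dBm
SNR = P_sig − N = −65.8 − (−98.34) = 32.54 dB → 32.5 dB

32.5 dB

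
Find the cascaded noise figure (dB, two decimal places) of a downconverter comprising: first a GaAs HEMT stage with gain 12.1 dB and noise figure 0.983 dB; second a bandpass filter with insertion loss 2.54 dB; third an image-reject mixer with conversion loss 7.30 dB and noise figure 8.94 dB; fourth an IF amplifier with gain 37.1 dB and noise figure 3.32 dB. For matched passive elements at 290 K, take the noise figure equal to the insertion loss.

Convert to linear (a loss of L dB is a gain of −L dB): F_i = 10^(NF_i/10), G_i = 10^(G_i,dB/10)
  Stage 1: F_1 = 10^(0.983/10) = 1.254, G_1 = 10^(12.1/10) = 16.22
  Stage 2: F_2 = 10^(2.54/10) = 1.795, G_2 = 10^(−2.54/10) = 0.5572
  Stage 3: F_3 = 10^(8.94/10) = 7.834, G_3 = 10^(−7.30/10) = 0.1862
  Stage 4: F_4 = 10^(3.32/10) = 2.148, G_4 = 10^(37.1/10) = 5129
Friis cascade:
  F = 1.254 + (1.795 − 1)/16.22 + (7.834 − 1)/9.036 + (2.148 − 1)/1.683 = 2.741
NF = 10 log₁₀(2.741) = 4.38 dB

4.38 dB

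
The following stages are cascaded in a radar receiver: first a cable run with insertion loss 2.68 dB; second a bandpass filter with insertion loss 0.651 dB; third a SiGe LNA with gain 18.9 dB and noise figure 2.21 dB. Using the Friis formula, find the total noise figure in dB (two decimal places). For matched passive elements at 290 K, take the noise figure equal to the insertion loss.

Convert to linear (a loss of L dB is a gain of −L dB): F_i = 10^(NF_i/10), G_i = 10^(G_i,dB/10)
  Stage 1: F_1 = 10^(2.68/10) = 1.854, G_1 = 10^(−2.68/10) = 0.5395
  Stage 2: F_2 = 10^(0.651/10) = 1.162, G_2 = 10^(−0.651/10) = 0.8608
  Stage 3: F_3 = 10^(2.21/10) = 1.663, G_3 = 10^(18.9/10) = 77.62
Friis cascade:
  F = 1.854 + (1.162 − 1)/0.5395 + (1.663 − 1)/0.4644 = 3.582
NF = 10 log₁₀(3.582) = 5.54 dB

5.54 dB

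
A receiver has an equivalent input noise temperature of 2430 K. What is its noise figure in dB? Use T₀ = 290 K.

F = 1 + T_e/T₀ = 1 + 2430/290 = 9.37931
NF = 10 log₁₀(9.37931) = 9.72 dB

9.72 dB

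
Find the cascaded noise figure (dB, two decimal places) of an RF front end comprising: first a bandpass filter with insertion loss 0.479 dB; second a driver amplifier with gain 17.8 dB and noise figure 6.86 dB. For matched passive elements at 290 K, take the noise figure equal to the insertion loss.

Convert to linear (a loss of L dB is a gain of −L dB): F_i = 10^(NF_i/10), G_i = 10^(G_i,dB/10)
  Stage 1: F_1 = 10^(0.479/10) = 1.117, G_1 = 10^(−0.479/10) = 0.8956
  Stage 2: F_2 = 10^(6.86/10) = 4.853, G_2 = 10^(17.8/10) = 60.26
Friis cascade:
  F = 1.117 + (4.853 − 1)/0.8956 = 5.419
NF = 10 log₁₀(5.419) = 7.34 dB

7.34 dB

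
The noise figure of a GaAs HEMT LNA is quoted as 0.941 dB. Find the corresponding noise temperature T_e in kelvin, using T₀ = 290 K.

70.2 K

F = 10^(0.941/10) = 1.24194
T_e = (F − 1)·T₀ = (1.24194 − 1) × 290 = 70.2 K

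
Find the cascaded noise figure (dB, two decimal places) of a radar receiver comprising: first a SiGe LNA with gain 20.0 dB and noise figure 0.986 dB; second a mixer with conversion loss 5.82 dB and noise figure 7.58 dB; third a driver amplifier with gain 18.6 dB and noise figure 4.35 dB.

Convert to linear (a loss of L dB is a gain of −L dB): F_i = 10^(NF_i/10), G_i = 10^(G_i,dB/10)
  Stage 1: F_1 = 10^(0.986/10) = 1.255, G_1 = 10^(20.0/10) = 100.0
  Stage 2: F_2 = 10^(7.58/10) = 5.728, G_2 = 10^(−5.82/10) = 0.2618
  Stage 3: F_3 = 10^(4.35/10) = 2.723, G_3 = 10^(18.6/10) = 72.44
Friis cascade:
  F = 1.255 + (5.728 − 1)/100.0 + (2.723 − 1)/26.18 = 1.368
NF = 10 log₁₀(1.368) = 1.36 dB

1.36 dB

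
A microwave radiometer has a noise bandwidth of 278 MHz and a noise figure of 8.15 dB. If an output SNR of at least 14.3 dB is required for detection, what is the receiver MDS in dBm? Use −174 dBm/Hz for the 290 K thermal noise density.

Sensitivity = −174 + 10 log₁₀(B) + NF + SNR_min
= −174 + 84.44 + 8.15 + 14.3
= −67.11 dBm → −67.1 dBm

−67.1 dBm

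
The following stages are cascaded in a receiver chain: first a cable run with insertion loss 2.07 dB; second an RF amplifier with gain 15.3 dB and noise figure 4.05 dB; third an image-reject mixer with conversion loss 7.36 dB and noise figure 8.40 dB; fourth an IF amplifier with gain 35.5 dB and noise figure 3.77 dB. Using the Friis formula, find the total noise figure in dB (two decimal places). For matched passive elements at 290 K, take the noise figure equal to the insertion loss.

6.75 dB

Convert to linear (a loss of L dB is a gain of −L dB): F_i = 10^(NF_i/10), G_i = 10^(G_i,dB/10)
  Stage 1: F_1 = 10^(2.07/10) = 1.611, G_1 = 10^(−2.07/10) = 0.6209
  Stage 2: F_2 = 10^(4.05/10) = 2.541, G_2 = 10^(15.3/10) = 33.88
  Stage 3: F_3 = 10^(8.40/10) = 6.918, G_3 = 10^(−7.36/10) = 0.1837
  Stage 4: F_4 = 10^(3.77/10) = 2.382, G_4 = 10^(35.5/10) = 3548
Friis cascade:
  F = 1.611 + (2.541 − 1)/0.6209 + (6.918 − 1)/21.04 + (2.382 − 1)/3.864 = 4.732
NF = 10 log₁₀(4.732) = 6.75 dB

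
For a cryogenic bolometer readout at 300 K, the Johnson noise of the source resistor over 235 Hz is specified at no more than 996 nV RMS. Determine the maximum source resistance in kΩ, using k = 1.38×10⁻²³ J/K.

Johnson–Nyquist: V_n = √(4kTRB) ⇒ R = V_n² / (4kTB)
4kTB = 4 × 1.38×10⁻²³ × 300 × 2.35×10² = 3.89×10⁻¹⁸
R = (9.96×10⁻⁷)² / 3.89×10⁻¹⁸ = 2.55×10⁵ Ω = 255 kΩ

255 kΩ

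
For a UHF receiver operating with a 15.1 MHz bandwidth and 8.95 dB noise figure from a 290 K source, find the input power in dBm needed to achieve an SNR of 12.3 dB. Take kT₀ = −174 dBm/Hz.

−81.0 dBm

Sensitivity = −174 + 10 log₁₀(B) + NF + SNR_min
= −174 + 71.79 + 8.95 + 12.3
= −80.96 dBm → −81.0 dBm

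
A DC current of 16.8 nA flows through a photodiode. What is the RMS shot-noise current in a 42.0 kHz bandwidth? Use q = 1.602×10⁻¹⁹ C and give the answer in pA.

15.0 pA

I_n = √(2qI·B)
2qI·B = 2 × 1.602×10⁻¹⁹ × 1.68×10⁻⁸ × 4.20×10⁴ = 2.26×10⁻²² A²
I_n = √(2.26×10⁻²²) = 1.50×10⁻¹¹ A = 15.0 pA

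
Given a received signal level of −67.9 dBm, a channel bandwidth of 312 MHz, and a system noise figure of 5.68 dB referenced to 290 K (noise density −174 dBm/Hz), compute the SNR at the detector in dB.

Noise floor: N = −174 + 10 log₁₀(B) + NF
10 log₁₀(3.12×10⁸) = 84.94 dB
N = −174 + 84.94 + 5.68 = −83.38 dBm
SNR = P_sig − N = −67.9 − (−83.38) = 15.48 dB → 15.5 dB

15.5 dB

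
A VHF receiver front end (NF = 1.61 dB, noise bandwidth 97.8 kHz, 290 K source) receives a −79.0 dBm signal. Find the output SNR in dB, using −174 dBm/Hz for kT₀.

Noise floor: N = −174 + 10 log₁₀(B) + NF
10 log₁₀(9.78×10⁴) = 49.9 dB
N = −174 + 49.9 + 1.61 = −122.49 dBm
SNR = P_sig − N = −79.0 − (−122.49) = 43.49 dB → 43.5 dB

43.5 dB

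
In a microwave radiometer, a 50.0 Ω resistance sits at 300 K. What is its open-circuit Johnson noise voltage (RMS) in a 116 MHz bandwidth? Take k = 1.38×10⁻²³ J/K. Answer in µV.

9.80 µV

V_n = √(4kTRB)
4kTRB = 4 × 1.38×10⁻²³ × 300 × 5.00×10¹ × 1.16×10⁸ = 9.60×10⁻¹¹ V²
V_n = √(9.60×10⁻¹¹) = 9.80×10⁻⁶ V = 9.80 µV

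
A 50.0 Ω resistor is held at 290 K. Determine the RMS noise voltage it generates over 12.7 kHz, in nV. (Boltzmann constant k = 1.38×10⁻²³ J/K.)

V_n = √(4kTRB)
4kTRB = 4 × 1.38×10⁻²³ × 290 × 5.00×10¹ × 1.27×10⁴ = 1.02×10⁻¹⁴ V²
V_n = √(1.02×10⁻¹⁴) = 1.01×10⁻⁷ V = 101 nV

101 nV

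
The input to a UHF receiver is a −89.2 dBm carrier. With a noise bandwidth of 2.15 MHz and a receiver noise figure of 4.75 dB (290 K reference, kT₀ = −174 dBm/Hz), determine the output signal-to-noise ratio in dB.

Noise floor: N = −174 + 10 log₁₀(B) + NF
10 log₁₀(2.15×10⁶) = 63.32 dB
N = −174 + 63.32 + 4.75 = −105.93 dBm
SNR = P_sig − N = −89.2 − (−105.93) = 16.73 dB → 16.7 dB

16.7 dB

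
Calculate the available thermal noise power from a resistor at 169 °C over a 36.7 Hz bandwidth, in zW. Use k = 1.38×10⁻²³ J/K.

T = 169 °C + 273.15 = 442.15 K
P_n = kTB = 1.38×10⁻²³ × 442.15 × 3.67×10¹ = 2.24×10⁻¹⁹ W = 224 zW

224 zW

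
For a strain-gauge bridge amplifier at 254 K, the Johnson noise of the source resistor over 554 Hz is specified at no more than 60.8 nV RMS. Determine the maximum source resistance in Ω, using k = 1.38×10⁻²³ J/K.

476 Ω

Johnson–Nyquist: V_n = √(4kTRB) ⇒ R = V_n² / (4kTB)
4kTB = 4 × 1.38×10⁻²³ × 254 × 5.54×10² = 7.77×10⁻¹⁸
R = (6.08×10⁻⁸)² / 7.77×10⁻¹⁸ = 4.76×10² Ω = 476 Ω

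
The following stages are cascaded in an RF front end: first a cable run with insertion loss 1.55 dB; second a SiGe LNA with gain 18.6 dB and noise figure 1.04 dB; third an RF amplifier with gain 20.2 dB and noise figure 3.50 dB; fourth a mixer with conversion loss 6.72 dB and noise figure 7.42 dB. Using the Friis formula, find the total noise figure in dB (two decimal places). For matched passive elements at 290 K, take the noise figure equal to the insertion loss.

Convert to linear (a loss of L dB is a gain of −L dB): F_i = 10^(NF_i/10), G_i = 10^(G_i,dB/10)
  Stage 1: F_1 = 10^(1.55/10) = 1.429, G_1 = 10^(−1.55/10) = 0.6998
  Stage 2: F_2 = 10^(1.04/10) = 1.271, G_2 = 10^(18.6/10) = 72.44
  Stage 3: F_3 = 10^(3.50/10) = 2.239, G_3 = 10^(20.2/10) = 104.7
  Stage 4: F_4 = 10^(7.42/10) = 5.521, G_4 = 10^(−6.72/10) = 0.2128
Friis cascade:
  F = 1.429 + (1.271 − 1)/0.6998 + (2.239 − 1)/50.70 + (5.521 − 1)/5309 = 1.841
NF = 10 log₁₀(1.841) = 2.65 dB

2.65 dB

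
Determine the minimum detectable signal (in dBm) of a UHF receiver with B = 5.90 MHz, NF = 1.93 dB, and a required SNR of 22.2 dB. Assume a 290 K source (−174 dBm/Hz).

−82.2 dBm

Sensitivity = −174 + 10 log₁₀(B) + NF + SNR_min
= −174 + 67.71 + 1.93 + 22.2
= −82.16 dBm → −82.2 dBm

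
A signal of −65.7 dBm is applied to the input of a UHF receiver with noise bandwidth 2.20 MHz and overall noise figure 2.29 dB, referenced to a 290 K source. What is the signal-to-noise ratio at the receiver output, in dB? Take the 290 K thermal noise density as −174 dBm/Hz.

Noise floor: N = −174 + 10 log₁₀(B) + NF
10 log₁₀(2.20×10⁶) = 63.42 dB
N = −174 + 63.42 + 2.29 = −108.29 dBm
SNR = P_sig − N = −65.7 − (−108.29) = 42.59 dB → 42.6 dB

42.6 dB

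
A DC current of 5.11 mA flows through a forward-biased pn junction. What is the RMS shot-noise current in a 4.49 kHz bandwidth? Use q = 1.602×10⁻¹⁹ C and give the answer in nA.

I_n = √(2qI·B)
2qI·B = 2 × 1.602×10⁻¹⁹ × 5.11×10⁻³ × 4.49×10³ = 7.35×10⁻¹⁸ A²
I_n = √(7.35×10⁻¹⁸) = 2.71×10⁻⁹ A = 2.71 nA

2.71 nA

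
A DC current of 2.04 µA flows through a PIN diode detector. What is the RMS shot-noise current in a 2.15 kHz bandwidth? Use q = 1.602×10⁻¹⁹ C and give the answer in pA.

I_n = √(2qI·B)
2qI·B = 2 × 1.602×10⁻¹⁹ × 2.04×10⁻⁶ × 2.15×10³ = 1.41×10⁻²¹ A²
I_n = √(1.41×10⁻²¹) = 3.75×10⁻¹¹ A = 37.5 pA

37.5 pA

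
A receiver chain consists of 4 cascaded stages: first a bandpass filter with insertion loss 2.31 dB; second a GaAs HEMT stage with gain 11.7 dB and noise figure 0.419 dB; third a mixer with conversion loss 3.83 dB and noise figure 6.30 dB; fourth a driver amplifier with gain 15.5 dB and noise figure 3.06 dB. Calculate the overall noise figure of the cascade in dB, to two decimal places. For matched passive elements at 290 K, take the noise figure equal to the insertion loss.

Convert to linear (a loss of L dB is a gain of −L dB): F_i = 10^(NF_i/10), G_i = 10^(G_i,dB/10)
  Stage 1: F_1 = 10^(2.31/10) = 1.702, G_1 = 10^(−2.31/10) = 0.5875
  Stage 2: F_2 = 10^(0.419/10) = 1.101, G_2 = 10^(11.7/10) = 14.79
  Stage 3: F_3 = 10^(6.30/10) = 4.266, G_3 = 10^(−3.83/10) = 0.4140
  Stage 4: F_4 = 10^(3.06/10) = 2.023, G_4 = 10^(15.5/10) = 35.48
Friis cascade:
  F = 1.702 + (1.101 − 1)/0.5875 + (4.266 − 1)/8.690 + (2.023 − 1)/3.597 = 2.535
NF = 10 log₁₀(2.535) = 4.04 dB

4.04 dB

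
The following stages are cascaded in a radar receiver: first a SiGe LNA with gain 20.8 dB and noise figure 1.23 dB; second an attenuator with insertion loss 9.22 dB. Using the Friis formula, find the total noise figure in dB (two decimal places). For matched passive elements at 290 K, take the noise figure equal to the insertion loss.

1.43 dB

Convert to linear (a loss of L dB is a gain of −L dB): F_i = 10^(NF_i/10), G_i = 10^(G_i,dB/10)
  Stage 1: F_1 = 10^(1.23/10) = 1.327, G_1 = 10^(20.8/10) = 120.2
  Stage 2: F_2 = 10^(9.22/10) = 8.356, G_2 = 10^(−9.22/10) = 0.1197
Friis cascade:
  F = 1.327 + (8.356 − 1)/120.2 = 1.389
NF = 10 log₁₀(1.389) = 1.43 dB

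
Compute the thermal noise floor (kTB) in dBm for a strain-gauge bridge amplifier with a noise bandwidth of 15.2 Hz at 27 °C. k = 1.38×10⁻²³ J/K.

−162.0 dBm

T = 27 °C + 273.15 = 300.15 K
P_n = kTB = 1.38×10⁻²³ × 300.15 × 1.52×10¹ = 6.30×10⁻²⁰ W
In dBm: 10 log₁₀(6.30×10⁻²⁰ / 10⁻³) = −162.0 dBm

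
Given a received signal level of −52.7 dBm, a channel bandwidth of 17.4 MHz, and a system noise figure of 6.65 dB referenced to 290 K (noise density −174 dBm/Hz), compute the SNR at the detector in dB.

Noise floor: N = −174 + 10 log₁₀(B) + NF
10 log₁₀(1.74×10⁷) = 72.41 dB
N = −174 + 72.41 + 6.65 = −94.94 dBm
SNR = P_sig − N = −52.7 − (−94.94) = 42.24 dB → 42.2 dB

42.2 dB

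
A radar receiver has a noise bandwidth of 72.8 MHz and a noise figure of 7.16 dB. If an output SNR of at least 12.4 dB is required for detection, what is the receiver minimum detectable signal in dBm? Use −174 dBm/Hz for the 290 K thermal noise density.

−75.8 dBm

Sensitivity = −174 + 10 log₁₀(B) + NF + SNR_min
= −174 + 78.62 + 7.16 + 12.4
= −75.82 dBm → −75.8 dBm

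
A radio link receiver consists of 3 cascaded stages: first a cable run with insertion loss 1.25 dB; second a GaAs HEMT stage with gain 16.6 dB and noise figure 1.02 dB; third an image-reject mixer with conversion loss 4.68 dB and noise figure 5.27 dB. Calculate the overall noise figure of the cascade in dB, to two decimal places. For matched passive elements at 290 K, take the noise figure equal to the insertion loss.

2.44 dB

Convert to linear (a loss of L dB is a gain of −L dB): F_i = 10^(NF_i/10), G_i = 10^(G_i,dB/10)
  Stage 1: F_1 = 10^(1.25/10) = 1.334, G_1 = 10^(−1.25/10) = 0.7499
  Stage 2: F_2 = 10^(1.02/10) = 1.265, G_2 = 10^(16.6/10) = 45.71
  Stage 3: F_3 = 10^(5.27/10) = 3.365, G_3 = 10^(−4.68/10) = 0.3404
Friis cascade:
  F = 1.334 + (1.265 − 1)/0.7499 + (3.365 − 1)/34.28 = 1.756
NF = 10 log₁₀(1.756) = 2.44 dB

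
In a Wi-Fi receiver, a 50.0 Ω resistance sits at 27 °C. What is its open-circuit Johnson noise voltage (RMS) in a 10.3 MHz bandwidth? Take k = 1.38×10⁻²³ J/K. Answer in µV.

2.92 µV

T = 27 °C + 273.15 = 300.15 K
V_n = √(4kTRB)
4kTRB = 4 × 1.38×10⁻²³ × 300.15 × 5.00×10¹ × 1.03×10⁷ = 8.53×10⁻¹² V²
V_n = √(8.53×10⁻¹²) = 2.92×10⁻⁶ V = 2.92 µV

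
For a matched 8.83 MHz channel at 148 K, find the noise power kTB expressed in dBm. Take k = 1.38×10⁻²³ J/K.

P_n = kTB = 1.38×10⁻²³ × 148 × 8.83×10⁶ = 1.80×10⁻¹⁴ W
In dBm: 10 log₁₀(1.80×10⁻¹⁴ / 10⁻³) = −107.4 dBm

−107.4 dBm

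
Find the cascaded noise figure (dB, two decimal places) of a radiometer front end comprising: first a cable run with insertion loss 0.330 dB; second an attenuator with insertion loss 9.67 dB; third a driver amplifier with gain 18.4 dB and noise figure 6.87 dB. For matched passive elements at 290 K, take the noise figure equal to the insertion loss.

Convert to linear (a loss of L dB is a gain of −L dB): F_i = 10^(NF_i/10), G_i = 10^(G_i,dB/10)
  Stage 1: F_1 = 10^(0.330/10) = 1.079, G_1 = 10^(−0.330/10) = 0.9268
  Stage 2: F_2 = 10^(9.67/10) = 9.268, G_2 = 10^(−9.67/10) = 0.1079
  Stage 3: F_3 = 10^(6.87/10) = 4.864, G_3 = 10^(18.4/10) = 69.18
Friis cascade:
  F = 1.079 + (9.268 − 1)/0.9268 + (4.864 − 1)/0.1000 = 48.64
NF = 10 log₁₀(48.64) = 16.87 dB

16.87 dB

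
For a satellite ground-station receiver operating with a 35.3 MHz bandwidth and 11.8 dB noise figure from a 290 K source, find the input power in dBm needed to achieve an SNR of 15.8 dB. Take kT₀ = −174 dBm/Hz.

Sensitivity = −174 + 10 log₁₀(B) + NF + SNR_min
= −174 + 75.48 + 11.8 + 15.8
= −70.92 dBm → −70.9 dBm

−70.9 dBm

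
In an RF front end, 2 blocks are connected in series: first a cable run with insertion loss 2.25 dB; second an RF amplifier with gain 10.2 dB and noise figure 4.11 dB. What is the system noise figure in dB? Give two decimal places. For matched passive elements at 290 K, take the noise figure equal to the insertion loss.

Convert to linear (a loss of L dB is a gain of −L dB): F_i = 10^(NF_i/10), G_i = 10^(G_i,dB/10)
  Stage 1: F_1 = 10^(2.25/10) = 1.679, G_1 = 10^(−2.25/10) = 0.5957
  Stage 2: F_2 = 10^(4.11/10) = 2.576, G_2 = 10^(10.2/10) = 10.47
Friis cascade:
  F = 1.679 + (2.576 − 1)/0.5957 = 4.325
NF = 10 log₁₀(4.325) = 6.36 dB

6.36 dB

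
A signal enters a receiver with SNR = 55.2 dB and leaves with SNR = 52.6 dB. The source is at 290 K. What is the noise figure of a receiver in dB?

2.6 dB

NF (dB) = SNR_in(dB) − SNR_out(dB) when the source is at T₀
NF = 55.2 − 52.6 = 2.6 dB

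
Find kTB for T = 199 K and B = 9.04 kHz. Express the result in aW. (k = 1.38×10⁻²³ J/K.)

24.8 aW

P_n = kTB = 1.38×10⁻²³ × 199 × 9.04×10³ = 2.48×10⁻¹⁷ W = 24.8 aW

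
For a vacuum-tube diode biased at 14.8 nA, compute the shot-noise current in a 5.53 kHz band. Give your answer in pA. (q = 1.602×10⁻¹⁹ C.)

5.12 pA

I_n = √(2qI·B)
2qI·B = 2 × 1.602×10⁻¹⁹ × 1.48×10⁻⁸ × 5.53×10³ = 2.62×10⁻²³ A²
I_n = √(2.62×10⁻²³) = 5.12×10⁻¹² A = 5.12 pA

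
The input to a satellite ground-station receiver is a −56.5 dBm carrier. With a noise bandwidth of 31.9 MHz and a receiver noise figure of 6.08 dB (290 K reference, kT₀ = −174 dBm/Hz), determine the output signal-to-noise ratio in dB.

36.4 dB

Noise floor: N = −174 + 10 log₁₀(B) + NF
10 log₁₀(3.19×10⁷) = 75.04 dB
N = −174 + 75.04 + 6.08 = −92.88 dBm
SNR = P_sig − N = −56.5 − (−92.88) = 36.38 dB → 36.4 dB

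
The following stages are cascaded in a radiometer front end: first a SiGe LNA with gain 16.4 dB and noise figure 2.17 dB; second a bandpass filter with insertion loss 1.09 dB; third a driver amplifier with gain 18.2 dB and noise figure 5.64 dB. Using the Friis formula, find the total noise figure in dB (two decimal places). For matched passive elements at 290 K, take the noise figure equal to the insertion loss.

2.39 dB

Convert to linear (a loss of L dB is a gain of −L dB): F_i = 10^(NF_i/10), G_i = 10^(G_i,dB/10)
  Stage 1: F_1 = 10^(2.17/10) = 1.648, G_1 = 10^(16.4/10) = 43.65
  Stage 2: F_2 = 10^(1.09/10) = 1.285, G_2 = 10^(−1.09/10) = 0.7780
  Stage 3: F_3 = 10^(5.64/10) = 3.664, G_3 = 10^(18.2/10) = 66.07
Friis cascade:
  F = 1.648 + (1.285 − 1)/43.65 + (3.664 − 1)/33.96 = 1.733
NF = 10 log₁₀(1.733) = 2.39 dB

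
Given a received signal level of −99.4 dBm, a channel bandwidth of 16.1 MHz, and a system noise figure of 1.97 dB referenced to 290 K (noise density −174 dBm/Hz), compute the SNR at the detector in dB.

0.6 dB

Noise floor: N = −174 + 10 log₁₀(B) + NF
10 log₁₀(1.61×10⁷) = 72.07 dB
N = −174 + 72.07 + 1.97 = −99.96 dBm
SNR = P_sig − N = −99.4 − (−99.96) = 0.56 dB → 0.6 dB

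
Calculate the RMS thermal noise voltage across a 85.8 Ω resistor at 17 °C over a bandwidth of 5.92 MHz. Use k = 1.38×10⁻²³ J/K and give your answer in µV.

2.85 µV

T = 17 °C + 273.15 = 290.15 K
V_n = √(4kTRB)
4kTRB = 4 × 1.38×10⁻²³ × 290.15 × 8.58×10¹ × 5.92×10⁶ = 8.14×10⁻¹² V²
V_n = √(8.14×10⁻¹²) = 2.85×10⁻⁶ V = 2.85 µV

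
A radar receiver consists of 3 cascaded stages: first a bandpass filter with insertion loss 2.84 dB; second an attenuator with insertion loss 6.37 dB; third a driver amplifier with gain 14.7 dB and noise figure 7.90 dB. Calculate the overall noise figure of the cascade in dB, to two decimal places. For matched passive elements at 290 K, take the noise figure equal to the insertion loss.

17.11 dB

Convert to linear (a loss of L dB is a gain of −L dB): F_i = 10^(NF_i/10), G_i = 10^(G_i,dB/10)
  Stage 1: F_1 = 10^(2.84/10) = 1.923, G_1 = 10^(−2.84/10) = 0.5200
  Stage 2: F_2 = 10^(6.37/10) = 4.335, G_2 = 10^(−6.37/10) = 0.2307
  Stage 3: F_3 = 10^(7.90/10) = 6.166, G_3 = 10^(14.7/10) = 29.51
Friis cascade:
  F = 1.923 + (4.335 − 1)/0.5200 + (6.166 − 1)/0.1199 = 51.40
NF = 10 log₁₀(51.40) = 17.11 dB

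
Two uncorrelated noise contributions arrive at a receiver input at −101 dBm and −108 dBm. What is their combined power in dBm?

Convert to linear, add, convert back:
P₁ = 7.94×10⁻¹⁴ W, P₂ = 1.58×10⁻¹⁴ W
P_tot = 9.53×10⁻¹⁴ W → 10 log₁₀(P_tot / 10⁻³) = −100.2 dBm

−100.2 dBm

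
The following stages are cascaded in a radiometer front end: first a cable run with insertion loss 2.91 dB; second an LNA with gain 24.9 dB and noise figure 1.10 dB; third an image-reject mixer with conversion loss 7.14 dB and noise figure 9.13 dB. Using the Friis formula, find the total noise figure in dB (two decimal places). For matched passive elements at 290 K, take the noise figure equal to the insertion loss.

4.09 dB

Convert to linear (a loss of L dB is a gain of −L dB): F_i = 10^(NF_i/10), G_i = 10^(G_i,dB/10)
  Stage 1: F_1 = 10^(2.91/10) = 1.954, G_1 = 10^(−2.91/10) = 0.5117
  Stage 2: F_2 = 10^(1.10/10) = 1.288, G_2 = 10^(24.9/10) = 309.0
  Stage 3: F_3 = 10^(9.13/10) = 8.185, G_3 = 10^(−7.14/10) = 0.1932
Friis cascade:
  F = 1.954 + (1.288 − 1)/0.5117 + (8.185 − 1)/158.1 = 2.563
NF = 10 log₁₀(2.563) = 4.09 dB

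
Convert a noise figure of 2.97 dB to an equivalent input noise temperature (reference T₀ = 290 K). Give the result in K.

285 K

F = 10^(2.97/10) = 1.98153
T_e = (F − 1)·T₀ = (1.98153 − 1) × 290 = 285 K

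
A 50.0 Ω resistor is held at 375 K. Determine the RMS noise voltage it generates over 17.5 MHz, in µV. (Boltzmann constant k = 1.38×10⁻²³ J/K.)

4.26 µV

V_n = √(4kTRB)
4kTRB = 4 × 1.38×10⁻²³ × 375 × 5.00×10¹ × 1.75×10⁷ = 1.81×10⁻¹¹ V²
V_n = √(1.81×10⁻¹¹) = 4.26×10⁻⁶ V = 4.26 µV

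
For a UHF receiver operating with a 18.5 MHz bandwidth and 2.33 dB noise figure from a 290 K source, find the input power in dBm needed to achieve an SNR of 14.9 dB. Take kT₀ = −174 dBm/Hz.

Sensitivity = −174 + 10 log₁₀(B) + NF + SNR_min
= −174 + 72.67 + 2.33 + 14.9
= −84.10 dBm → −84.1 dBm

−84.1 dBm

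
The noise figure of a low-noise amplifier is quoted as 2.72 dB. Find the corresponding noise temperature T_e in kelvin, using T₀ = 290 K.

F = 10^(2.72/10) = 1.87068
T_e = (F − 1)·T₀ = (1.87068 − 1) × 290 = 252 K

252 K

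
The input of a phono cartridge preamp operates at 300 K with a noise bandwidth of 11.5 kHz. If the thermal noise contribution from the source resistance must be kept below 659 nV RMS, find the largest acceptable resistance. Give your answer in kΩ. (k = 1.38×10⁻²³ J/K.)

Johnson–Nyquist: V_n = √(4kTRB) ⇒ R = V_n² / (4kTB)
4kTB = 4 × 1.38×10⁻²³ × 300 × 1.15×10⁴ = 1.90×10⁻¹⁶
R = (6.59×10⁻⁷)² / 1.90×10⁻¹⁶ = 2.28×10³ Ω = 2.28 kΩ

2.28 kΩ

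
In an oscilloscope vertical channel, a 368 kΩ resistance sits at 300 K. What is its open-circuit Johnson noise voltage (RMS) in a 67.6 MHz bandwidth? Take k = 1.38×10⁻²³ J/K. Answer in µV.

V_n = √(4kTRB)
4kTRB = 4 × 1.38×10⁻²³ × 300 × 3.68×10⁵ × 6.76×10⁷ = 4.12×10⁻⁷ V²
V_n = √(4.12×10⁻⁷) = 6.42×10⁻⁴ V = 642 µV

642 µV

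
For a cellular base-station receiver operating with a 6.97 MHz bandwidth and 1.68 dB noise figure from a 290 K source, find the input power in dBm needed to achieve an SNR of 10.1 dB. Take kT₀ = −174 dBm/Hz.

−93.8 dBm

Sensitivity = −174 + 10 log₁₀(B) + NF + SNR_min
= −174 + 68.43 + 1.68 + 10.1
= −93.79 dBm → −93.8 dBm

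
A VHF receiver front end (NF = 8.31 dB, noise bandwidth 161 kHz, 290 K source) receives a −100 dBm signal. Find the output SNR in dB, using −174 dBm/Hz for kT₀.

13.6 dB

Noise floor: N = −174 + 10 log₁₀(B) + NF
10 log₁₀(1.61×10⁵) = 52.07 dB
N = −174 + 52.07 + 8.31 = −113.62 dBm
SNR = P_sig − N = −100 − (−113.62) = 13.62 dB → 13.6 dB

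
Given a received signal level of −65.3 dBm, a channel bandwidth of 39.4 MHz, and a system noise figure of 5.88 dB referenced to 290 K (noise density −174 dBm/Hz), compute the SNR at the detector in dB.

Noise floor: N = −174 + 10 log₁₀(B) + NF
10 log₁₀(3.94×10⁷) = 75.95 dB
N = −174 + 75.95 + 5.88 = −92.17 dBm
SNR = P_sig − N = −65.3 − (−92.17) = 26.87 dB → 26.9 dB

26.9 dB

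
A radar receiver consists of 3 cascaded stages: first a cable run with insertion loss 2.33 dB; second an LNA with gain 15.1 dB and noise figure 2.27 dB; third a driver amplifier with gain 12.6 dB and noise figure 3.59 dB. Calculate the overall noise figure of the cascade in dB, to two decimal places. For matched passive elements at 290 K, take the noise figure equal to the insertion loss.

Convert to linear (a loss of L dB is a gain of −L dB): F_i = 10^(NF_i/10), G_i = 10^(G_i,dB/10)
  Stage 1: F_1 = 10^(2.33/10) = 1.710, G_1 = 10^(−2.33/10) = 0.5848
  Stage 2: F_2 = 10^(2.27/10) = 1.687, G_2 = 10^(15.1/10) = 32.36
  Stage 3: F_3 = 10^(3.59/10) = 2.286, G_3 = 10^(12.6/10) = 18.20
Friis cascade:
  F = 1.710 + (1.687 − 1)/0.5848 + (2.286 − 1)/18.92 = 2.952
NF = 10 log₁₀(2.952) = 4.70 dB

4.70 dB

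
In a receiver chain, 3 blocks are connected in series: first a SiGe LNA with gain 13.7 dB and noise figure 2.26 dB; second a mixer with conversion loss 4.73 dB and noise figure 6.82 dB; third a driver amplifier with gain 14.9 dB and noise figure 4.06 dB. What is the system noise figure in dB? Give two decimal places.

Convert to linear (a loss of L dB is a gain of −L dB): F_i = 10^(NF_i/10), G_i = 10^(G_i,dB/10)
  Stage 1: F_1 = 10^(2.26/10) = 1.683, G_1 = 10^(13.7/10) = 23.44
  Stage 2: F_2 = 10^(6.82/10) = 4.808, G_2 = 10^(−4.73/10) = 0.3365
  Stage 3: F_3 = 10^(4.06/10) = 2.547, G_3 = 10^(14.9/10) = 30.90
Friis cascade:
  F = 1.683 + (4.808 − 1)/23.44 + (2.547 − 1)/7.889 = 2.041
NF = 10 log₁₀(2.041) = 3.10 dB

3.10 dB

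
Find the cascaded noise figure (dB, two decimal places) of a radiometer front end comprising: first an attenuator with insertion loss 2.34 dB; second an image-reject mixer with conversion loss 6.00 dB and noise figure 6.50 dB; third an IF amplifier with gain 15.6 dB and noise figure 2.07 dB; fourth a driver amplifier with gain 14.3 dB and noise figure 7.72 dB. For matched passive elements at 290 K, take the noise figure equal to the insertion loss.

Convert to linear (a loss of L dB is a gain of −L dB): F_i = 10^(NF_i/10), G_i = 10^(G_i,dB/10)
  Stage 1: F_1 = 10^(2.34/10) = 1.714, G_1 = 10^(−2.34/10) = 0.5834
  Stage 2: F_2 = 10^(6.50/10) = 4.467, G_2 = 10^(−6.00/10) = 0.2512
  Stage 3: F_3 = 10^(2.07/10) = 1.611, G_3 = 10^(15.6/10) = 36.31
  Stage 4: F_4 = 10^(7.72/10) = 5.916, G_4 = 10^(14.3/10) = 26.92
Friis cascade:
  F = 1.714 + (4.467 − 1)/0.5834 + (1.611 − 1)/0.1466 + (5.916 − 1)/5.321 = 12.75
NF = 10 log₁₀(12.75) = 11.05 dB

11.05 dB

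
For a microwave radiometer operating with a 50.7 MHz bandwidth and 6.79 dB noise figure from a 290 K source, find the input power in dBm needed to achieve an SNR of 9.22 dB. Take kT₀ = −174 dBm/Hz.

−80.9 dBm

Sensitivity = −174 + 10 log₁₀(B) + NF + SNR_min
= −174 + 77.05 + 6.79 + 9.22
= −80.94 dBm → −80.9 dBm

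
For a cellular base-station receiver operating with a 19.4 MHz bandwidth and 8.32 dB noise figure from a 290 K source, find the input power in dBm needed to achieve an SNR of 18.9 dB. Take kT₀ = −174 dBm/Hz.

Sensitivity = −174 + 10 log₁₀(B) + NF + SNR_min
= −174 + 72.88 + 8.32 + 18.9
= −73.90 dBm → −73.9 dBm

−73.9 dBm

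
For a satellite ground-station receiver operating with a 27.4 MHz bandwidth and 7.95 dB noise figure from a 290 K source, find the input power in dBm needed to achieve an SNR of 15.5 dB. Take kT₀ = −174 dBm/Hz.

−76.2 dBm

Sensitivity = −174 + 10 log₁₀(B) + NF + SNR_min
= −174 + 74.38 + 7.95 + 15.5
= −76.17 dBm → −76.2 dBm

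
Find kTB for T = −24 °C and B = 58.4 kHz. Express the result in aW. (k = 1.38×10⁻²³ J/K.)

201 aW

T = −24 °C + 273.15 = 249.15 K
P_n = kTB = 1.38×10⁻²³ × 249.15 × 5.84×10⁴ = 2.01×10⁻¹⁶ W = 201 aW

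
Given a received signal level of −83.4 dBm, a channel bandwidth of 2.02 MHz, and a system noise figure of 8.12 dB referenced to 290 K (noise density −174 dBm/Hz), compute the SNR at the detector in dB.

19.4 dB

Noise floor: N = −174 + 10 log₁₀(B) + NF
10 log₁₀(2.02×10⁶) = 63.05 dB
N = −174 + 63.05 + 8.12 = −102.83 dBm
SNR = P_sig − N = −83.4 − (−102.83) = 19.43 dB → 19.4 dB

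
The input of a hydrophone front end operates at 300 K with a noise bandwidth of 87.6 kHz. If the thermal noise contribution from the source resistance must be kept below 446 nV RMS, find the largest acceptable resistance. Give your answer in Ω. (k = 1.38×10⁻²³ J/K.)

Johnson–Nyquist: V_n = √(4kTRB) ⇒ R = V_n² / (4kTB)
4kTB = 4 × 1.38×10⁻²³ × 300 × 8.76×10⁴ = 1.45×10⁻¹⁵
R = (4.46×10⁻⁷)² / 1.45×10⁻¹⁵ = 1.37×10² Ω = 137 Ω

137 Ω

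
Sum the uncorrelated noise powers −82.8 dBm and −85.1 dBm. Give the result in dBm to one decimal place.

−80.8 dBm

Convert to linear, add, convert back:
P₁ = 5.25×10⁻¹² W, P₂ = 3.09×10⁻¹² W
P_tot = 8.34×10⁻¹² W → 10 log₁₀(P_tot / 10⁻³) = −80.8 dBm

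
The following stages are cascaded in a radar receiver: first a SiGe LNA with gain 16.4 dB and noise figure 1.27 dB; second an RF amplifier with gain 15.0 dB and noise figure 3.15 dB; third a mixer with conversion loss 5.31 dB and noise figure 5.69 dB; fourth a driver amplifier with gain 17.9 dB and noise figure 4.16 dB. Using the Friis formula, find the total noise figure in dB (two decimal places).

1.37 dB

Convert to linear (a loss of L dB is a gain of −L dB): F_i = 10^(NF_i/10), G_i = 10^(G_i,dB/10)
  Stage 1: F_1 = 10^(1.27/10) = 1.340, G_1 = 10^(16.4/10) = 43.65
  Stage 2: F_2 = 10^(3.15/10) = 2.065, G_2 = 10^(15.0/10) = 31.62
  Stage 3: F_3 = 10^(5.69/10) = 3.707, G_3 = 10^(−5.31/10) = 0.2944
  Stage 4: F_4 = 10^(4.16/10) = 2.606, G_4 = 10^(17.9/10) = 61.66
Friis cascade:
  F = 1.340 + (2.065 − 1)/43.65 + (3.707 − 1)/1380 + (2.606 − 1)/406.4 = 1.370
NF = 10 log₁₀(1.370) = 1.37 dB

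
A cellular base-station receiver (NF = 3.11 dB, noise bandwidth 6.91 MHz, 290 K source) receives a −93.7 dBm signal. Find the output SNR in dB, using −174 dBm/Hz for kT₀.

Noise floor: N = −174 + 10 log₁₀(B) + NF
10 log₁₀(6.91×10⁶) = 68.39 dB
N = −174 + 68.39 + 3.11 = −102.50 dBm
SNR = P_sig − N = −93.7 − (−102.50) = 8.80 dB → 8.8 dB

8.8 dB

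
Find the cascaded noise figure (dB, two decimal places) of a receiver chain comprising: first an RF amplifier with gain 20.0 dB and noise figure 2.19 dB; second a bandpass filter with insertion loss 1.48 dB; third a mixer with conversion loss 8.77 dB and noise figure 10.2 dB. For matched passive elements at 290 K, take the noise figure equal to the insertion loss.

Convert to linear (a loss of L dB is a gain of −L dB): F_i = 10^(NF_i/10), G_i = 10^(G_i,dB/10)
  Stage 1: F_1 = 10^(2.19/10) = 1.656, G_1 = 10^(20.0/10) = 100.0
  Stage 2: F_2 = 10^(1.48/10) = 1.406, G_2 = 10^(−1.48/10) = 0.7112
  Stage 3: F_3 = 10^(10.2/10) = 10.47, G_3 = 10^(−8.77/10) = 0.1327
Friis cascade:
  F = 1.656 + (1.406 − 1)/100.0 + (10.47 − 1)/71.12 = 1.793
NF = 10 log₁₀(1.793) = 2.54 dB

2.54 dB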